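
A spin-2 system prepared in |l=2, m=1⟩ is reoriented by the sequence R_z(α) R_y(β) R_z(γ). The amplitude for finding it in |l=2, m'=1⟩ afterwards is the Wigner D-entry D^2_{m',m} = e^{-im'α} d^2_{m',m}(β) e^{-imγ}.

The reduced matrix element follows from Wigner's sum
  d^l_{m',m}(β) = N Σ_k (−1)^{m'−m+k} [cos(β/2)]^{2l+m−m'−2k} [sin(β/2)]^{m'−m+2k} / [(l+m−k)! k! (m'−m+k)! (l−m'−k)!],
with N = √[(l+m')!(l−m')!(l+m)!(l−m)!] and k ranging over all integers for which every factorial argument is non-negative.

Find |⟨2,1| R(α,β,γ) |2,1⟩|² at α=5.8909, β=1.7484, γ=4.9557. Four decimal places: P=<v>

D^2_{1,1}(5.8909,1.7484,4.9557) = e^{-i·1·5.8909}·d^2_{1,1}(1.7484)·e^{-i·1·4.9557}. Compute d first:
c=cos(1.7484/2)=0.641611, s=sin(1.7484/2)=0.767030; N=√[6·1·6·1]=6.000000
k∈{0,1} keeps every argument non-negative
  k=0: (−1)^0·6.0000/(6)·0.6416^4·0.7670^0 = +0.169467
  k=1: (−1)^1·6.0000/(2)·0.6416^2·0.7670^2 = -0.726590
d^2_{1,1}(1.7484) = +0.169467 -0.726590 = -0.557123
|D^2_{1,1}|² = |d^2_{1,1}(β)|² = (-0.557123)² = 0.310386 (the z-rotation phases have unit modulus)

P=0.3104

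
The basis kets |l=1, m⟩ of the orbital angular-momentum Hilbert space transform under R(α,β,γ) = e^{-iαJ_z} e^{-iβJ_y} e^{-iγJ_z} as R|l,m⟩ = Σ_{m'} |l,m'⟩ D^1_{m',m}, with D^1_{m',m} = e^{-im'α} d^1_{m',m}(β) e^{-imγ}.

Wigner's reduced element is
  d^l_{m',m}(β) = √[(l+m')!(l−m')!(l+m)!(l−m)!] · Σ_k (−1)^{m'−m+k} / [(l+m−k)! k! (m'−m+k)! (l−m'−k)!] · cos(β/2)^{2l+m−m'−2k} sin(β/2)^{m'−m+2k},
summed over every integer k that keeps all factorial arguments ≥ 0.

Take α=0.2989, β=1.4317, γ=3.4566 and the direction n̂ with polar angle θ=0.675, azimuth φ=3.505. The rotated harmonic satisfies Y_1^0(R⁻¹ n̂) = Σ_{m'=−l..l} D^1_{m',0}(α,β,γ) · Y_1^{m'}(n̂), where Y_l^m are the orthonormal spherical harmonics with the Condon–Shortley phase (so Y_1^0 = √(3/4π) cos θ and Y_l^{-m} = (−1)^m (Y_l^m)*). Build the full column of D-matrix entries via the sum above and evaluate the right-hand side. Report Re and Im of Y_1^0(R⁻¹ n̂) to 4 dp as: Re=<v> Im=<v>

Need the full column D^1_{m',0} for m'=−1..1 at α=0.2989, β=1.4317, γ=3.4566.
cos(β/2)=0.754536, sin(β/2)=0.656259
d^1_{-1,0}: single k=1 term ⇒ +0.700277;  D = +0.669228+0.206210i
d^1_{0,0}: k∈[0..1] ⇒ +0.569324 -0.430676 = +0.138648;  D = +0.138648+0.000000i
d^1_{1,0}: single k=0 term ⇒ -0.700277;  D = -0.669228+0.206210i
Y_1^{m'}(θ=0.675,φ=3.505) and Σ D·Y over m':
  (+0.6692+0.2062i)·(-0.2018+0.0767i)  (+0.1386+0.0000i)·(+0.3815+0.0000i)  (-0.6692+0.2062i)·(+0.2018+0.0767i)
Y_1^0(R⁻¹ n̂) = -0.248860+0.000000i

Re=-0.2489 Im=0.0000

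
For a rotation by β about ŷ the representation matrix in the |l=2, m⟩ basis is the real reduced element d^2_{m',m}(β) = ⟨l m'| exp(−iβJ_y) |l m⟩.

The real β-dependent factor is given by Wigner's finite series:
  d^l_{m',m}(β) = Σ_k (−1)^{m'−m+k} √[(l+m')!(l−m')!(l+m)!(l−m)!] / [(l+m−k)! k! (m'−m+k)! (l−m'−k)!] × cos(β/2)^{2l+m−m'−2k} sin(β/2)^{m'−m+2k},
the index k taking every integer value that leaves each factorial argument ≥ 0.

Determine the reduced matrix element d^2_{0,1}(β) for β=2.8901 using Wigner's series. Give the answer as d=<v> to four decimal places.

d^2_{0,1}(β=2.8901) via Wigner's sum:
Half-angle: c=0.125415, s=0.992104. N=√(2·2·6·1)=4.898979
The bounds max(0,m−m')=1 and min(l+m,l−m')=2 give 2 terms
  k=1: (−1)^0·4.8990/(2)·0.1254^3·0.9921^1 = +0.004794
  k=2: (−1)^1·4.8990/(2)·0.1254^1·0.9921^3 = -0.299984
d^2_{0,1}(2.8901) = +0.004794 -0.299984 = -0.295190

d=-0.2952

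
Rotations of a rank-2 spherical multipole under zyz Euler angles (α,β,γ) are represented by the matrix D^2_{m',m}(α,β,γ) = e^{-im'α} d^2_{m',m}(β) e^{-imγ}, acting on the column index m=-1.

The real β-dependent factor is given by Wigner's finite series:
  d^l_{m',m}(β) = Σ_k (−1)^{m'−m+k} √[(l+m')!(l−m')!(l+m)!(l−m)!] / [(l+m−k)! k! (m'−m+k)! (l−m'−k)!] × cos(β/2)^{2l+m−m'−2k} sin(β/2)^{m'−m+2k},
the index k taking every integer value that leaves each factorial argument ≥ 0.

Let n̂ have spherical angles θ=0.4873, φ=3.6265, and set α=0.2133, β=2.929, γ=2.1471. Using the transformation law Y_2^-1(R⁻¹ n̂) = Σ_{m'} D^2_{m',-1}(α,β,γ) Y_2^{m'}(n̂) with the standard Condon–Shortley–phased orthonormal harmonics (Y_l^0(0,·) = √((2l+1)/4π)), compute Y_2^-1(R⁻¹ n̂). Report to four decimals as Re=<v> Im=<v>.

Re=0.1808 Im=-0.1074

Need the full column D^2_{m',-1} for m'=−2..2 at α=0.2133, β=2.929, γ=2.1471.
cos(β/2)=0.106096, sin(β/2)=0.994356
d^2_{-2,-1}: single k=1 term ⇒ +0.002375;  D = -0.002002+0.001277i
d^2_{-1,-1}: k∈[0..1] ⇒ +0.000127 -0.033389 = -0.033262;  D = +0.023619-0.023421i
d^2_{0,-1}: k∈[0..1] ⇒ -0.002909 +0.255506 = +0.252597;  D = -0.137647+0.211798i
d^2_{1,-1}: k∈[0..1] ⇒ +0.033389 -0.977614 = -0.944225;  D = +0.335279-0.882694i
d^2_{2,-1}: single k=0 term ⇒ -0.208620;  D = +0.031115-0.206286i
Y_2^{m'}(θ=0.4873,φ=3.6265) and Σ D·Y over m':
  (-0.0020+0.0013i)·(+0.0479-0.0699i)  (+0.0236-0.0234i)·(-0.2828+0.1490i)  (-0.1376+0.2118i)·(+0.4233+0.0000i)  (+0.3353-0.8827i)·(+0.2828+0.1490i)  (+0.0311-0.2063i)·(+0.0479+0.0699i)
Y_2^-1(R⁻¹ n̂) = +0.180756-0.107361i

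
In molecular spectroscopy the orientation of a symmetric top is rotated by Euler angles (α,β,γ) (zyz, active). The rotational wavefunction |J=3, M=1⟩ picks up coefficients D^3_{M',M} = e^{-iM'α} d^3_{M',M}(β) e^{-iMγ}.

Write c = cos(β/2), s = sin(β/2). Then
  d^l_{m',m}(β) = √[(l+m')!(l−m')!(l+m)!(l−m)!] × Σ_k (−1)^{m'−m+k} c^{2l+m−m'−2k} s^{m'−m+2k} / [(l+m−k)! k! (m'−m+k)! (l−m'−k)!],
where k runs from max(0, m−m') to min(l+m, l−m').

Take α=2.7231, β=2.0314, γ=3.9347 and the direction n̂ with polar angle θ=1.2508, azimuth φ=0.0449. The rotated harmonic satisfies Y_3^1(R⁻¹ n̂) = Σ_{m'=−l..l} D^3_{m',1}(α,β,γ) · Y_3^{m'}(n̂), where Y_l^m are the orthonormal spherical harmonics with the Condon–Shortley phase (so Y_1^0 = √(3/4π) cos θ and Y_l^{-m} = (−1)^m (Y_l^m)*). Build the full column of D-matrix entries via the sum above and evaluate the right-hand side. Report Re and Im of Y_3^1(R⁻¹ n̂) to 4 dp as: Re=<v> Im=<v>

Need the full column D^3_{m',1} for m'=−3..3 at α=2.7231, β=2.0314, γ=3.9347.
cos(β/2)=0.527025, sin(β/2)=0.849850
d^3_{-3,1}: single k=4 term ⇒ +0.561147;  D = -0.258025-0.498306i
d^3_{-2,1}: k∈[3..4] ⇒ +0.568264 -0.738826 = -0.170561;  D = -0.010108-0.170261i
d^3_{-1,1}: k∈[2..4] ⇒ +0.334319 -1.159101 +0.376749 = -0.448032;  D = -0.157493+0.419439i
d^3_{0,1}: k∈[1..3] ⇒ +0.119699 -0.933754 +0.809343 = -0.004712;  D = +0.003306-0.003357i
d^3_{1,1}: k∈[0..2] ⇒ +0.021428 -0.445758 +0.869325 = +0.444995;  D = +0.414134-0.162830i
d^3_{2,1}: k∈[0..1] ⇒ -0.109269 +0.568264 = +0.458995;  D = -0.458553-0.020133i
d^3_{3,1}: single k=0 term ⇒ +0.215802;  D = +0.193142+0.096263i
Y_3^{m'}(θ=1.2508,φ=0.0449) and Σ D·Y over m':
  (-0.2580-0.4983i)·(+0.3536-0.0479i)  (-0.0101-0.1703i)·(+0.2885-0.0260i)  (-0.1575+0.4194i)·(-0.1548+0.0070i)  (+0.0033-0.0034i)·(-0.2941+0.0000i)  (+0.4141-0.1628i)·(+0.1548+0.0070i)  (-0.4586-0.0201i)·(+0.2885+0.0260i)  (+0.1931+0.0963i)·(-0.3536-0.0479i)
Y_3^1(R⁻¹ n̂) = -0.232165-0.361109i

Re=-0.2322 Im=-0.3611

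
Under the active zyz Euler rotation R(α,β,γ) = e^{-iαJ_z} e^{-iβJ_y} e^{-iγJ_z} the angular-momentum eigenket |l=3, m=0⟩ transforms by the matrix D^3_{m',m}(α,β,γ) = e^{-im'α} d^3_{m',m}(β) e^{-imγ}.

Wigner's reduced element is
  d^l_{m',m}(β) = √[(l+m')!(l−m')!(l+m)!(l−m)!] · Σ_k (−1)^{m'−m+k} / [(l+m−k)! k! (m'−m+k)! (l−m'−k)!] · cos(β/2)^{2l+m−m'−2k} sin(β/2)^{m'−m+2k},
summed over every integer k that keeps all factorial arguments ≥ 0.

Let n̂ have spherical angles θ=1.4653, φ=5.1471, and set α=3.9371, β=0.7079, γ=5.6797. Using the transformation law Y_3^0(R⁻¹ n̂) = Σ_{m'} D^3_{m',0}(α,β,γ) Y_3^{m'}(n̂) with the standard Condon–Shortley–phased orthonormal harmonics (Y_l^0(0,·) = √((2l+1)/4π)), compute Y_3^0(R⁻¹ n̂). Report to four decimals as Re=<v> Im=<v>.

Re=-0.2905 Im=0.0000

Need the full column D^3_{m',0} for m'=−3..3 at α=3.9371, β=0.7079, γ=5.6797.
cos(β/2)=0.938011, sin(β/2)=0.346606
d^3_{-3,0}: single k=3 term ⇒ +0.153690;  D = +0.111921-0.105330i
d^3_{-2,0}: k∈[2..3] ⇒ +0.509405 -0.069553 = +0.439852;  D = -0.008892+0.439762i
d^3_{-1,0}: k∈[1..3] ⇒ +0.871898 -0.357143 +0.016255 = +0.531010;  D = -0.371666-0.379257i
d^3_{0,0}: k∈[0..3] ⇒ +0.681157 -0.837038 +0.114288 -0.001734 = -0.043327;  D = -0.043327+0.000000i
d^3_{1,0}: k∈[0..2] ⇒ -0.871898 +0.357143 -0.016255 = -0.531010;  D = +0.371666-0.379257i
d^3_{2,0}: k∈[0..1] ⇒ +0.509405 -0.069553 = +0.439852;  D = -0.008892-0.439762i
d^3_{3,0}: single k=0 term ⇒ -0.153690;  D = -0.111921-0.105330i
Y_3^{m'}(θ=1.4653,φ=5.1471) and Σ D·Y over m':
  (+0.1119-0.1053i)·(-0.3958-0.1081i)  (-0.0089+0.4398i)·(-0.0687+0.0813i)  (-0.3717-0.3793i)·(-0.1278-0.2753i)  (-0.0433+0.0000i)·(-0.1157+0.0000i)  (+0.3717-0.3793i)·(+0.1278-0.2753i)  (-0.0089-0.4398i)·(-0.0687-0.0813i)  (-0.1119-0.1053i)·(+0.3958-0.1081i)
Y_3^0(R⁻¹ n̂) = -0.290457+0.000000i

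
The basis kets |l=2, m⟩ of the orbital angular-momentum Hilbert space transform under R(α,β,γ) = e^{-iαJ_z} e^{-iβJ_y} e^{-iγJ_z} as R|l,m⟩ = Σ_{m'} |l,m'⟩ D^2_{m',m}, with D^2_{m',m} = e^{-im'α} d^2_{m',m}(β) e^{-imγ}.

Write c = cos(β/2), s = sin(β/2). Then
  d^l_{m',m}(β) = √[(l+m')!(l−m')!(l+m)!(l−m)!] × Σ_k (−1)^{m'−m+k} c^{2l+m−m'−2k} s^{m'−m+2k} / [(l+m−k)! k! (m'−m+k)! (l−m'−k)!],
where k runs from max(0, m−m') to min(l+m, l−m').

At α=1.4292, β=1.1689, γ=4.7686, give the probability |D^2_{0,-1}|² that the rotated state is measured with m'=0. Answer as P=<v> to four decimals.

Split into d^2_{0,-1}(β=1.1689) × two z-phases.
With c≡cos(β/2)=0.834016 and s≡sin(β/2)=0.551741, N=[2·2·1·6]^{1/2}=4.898979
Admissible k: 0..1 (factorial args all ≥0)
  k=0: (−1)^1·4.8990/(2)·0.8340^3·0.5517^1 = -0.784031
  k=1: (−1)^2·4.8990/(2)·0.8340^1·0.5517^3 = +0.343127
d^2_{0,-1}(1.1689) = -0.784031 +0.343127 = -0.440904
|D^2_{0,-1}|² = |d^2_{0,-1}(β)|² = (-0.440904)² = 0.194396 (the z-rotation phases have unit modulus)

P=0.1944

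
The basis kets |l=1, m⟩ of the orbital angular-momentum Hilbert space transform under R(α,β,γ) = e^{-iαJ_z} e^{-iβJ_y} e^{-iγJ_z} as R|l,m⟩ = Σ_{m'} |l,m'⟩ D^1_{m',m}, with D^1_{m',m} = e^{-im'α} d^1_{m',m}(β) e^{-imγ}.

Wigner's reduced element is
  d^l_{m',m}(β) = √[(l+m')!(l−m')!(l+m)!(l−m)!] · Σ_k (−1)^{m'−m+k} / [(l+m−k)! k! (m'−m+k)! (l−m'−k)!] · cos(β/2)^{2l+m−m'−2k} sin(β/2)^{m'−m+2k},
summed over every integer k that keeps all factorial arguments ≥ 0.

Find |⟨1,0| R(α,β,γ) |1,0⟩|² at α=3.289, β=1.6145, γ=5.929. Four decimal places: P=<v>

P=0.0019

D^1_{0,0}(3.289,1.6145,5.929) = e^{-i·0·3.289}·d^1_{0,0}(1.6145)·e^{-i·0·5.929}. Compute d first:
With c≡cos(β/2)=0.691488 and s≡sin(β/2)=0.722388, N=[1·1·1·1]^{1/2}=1.000000
k: max(0,(0)−(0))=0 … min(1+(0),1−(0))=1
  k=0: (−1)^0·1.0000/(1)·0.6915^2·0.7224^0 = +0.478155
  k=1: (−1)^1·1.0000/(1)·0.6915^0·0.7224^2 = -0.521845
d^1_{0,0}(1.6145) = +0.478155 -0.521845 = -0.043690
|D^1_{0,0}|² = |d^1_{0,0}(β)|² = (-0.043690)² = 0.001909 (the z-rotation phases have unit modulus)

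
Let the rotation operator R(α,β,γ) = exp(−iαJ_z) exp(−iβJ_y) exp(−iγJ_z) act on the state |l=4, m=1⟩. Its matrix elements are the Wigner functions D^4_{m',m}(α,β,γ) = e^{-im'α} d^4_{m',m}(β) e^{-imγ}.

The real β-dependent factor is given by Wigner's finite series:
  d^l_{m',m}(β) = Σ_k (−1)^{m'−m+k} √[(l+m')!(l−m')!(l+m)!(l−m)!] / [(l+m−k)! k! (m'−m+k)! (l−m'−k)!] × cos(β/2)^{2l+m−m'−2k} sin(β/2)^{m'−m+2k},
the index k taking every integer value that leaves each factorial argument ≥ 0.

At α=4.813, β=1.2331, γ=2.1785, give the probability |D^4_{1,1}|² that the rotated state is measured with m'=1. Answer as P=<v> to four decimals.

D^4_{1,1}(4.813,1.2331,2.1785) = e^{-i·1·4.813}·d^4_{1,1}(1.2331)·e^{-i·1·2.1785}. Compute d first:
Half-angle: c=0.815878, s=0.578224. N=√(120·6·120·6)=720.000000
k: max(0,(1)−(1))=0 … min(4+(1),4−(1))=3
  k=0: (−1)^0·720.0000/(720)·0.8159^8·0.5782^0 = +0.196337
  k=1: (−1)^1·720.0000/(48)·0.8159^6·0.5782^2 = -1.479228
  k=2: (−1)^2·720.0000/(24)·0.8159^4·0.5782^4 = +1.485958
  k=3: (−1)^3·720.0000/(72)·0.8159^2·0.5782^6 = -0.248786
d^4_{1,1}(1.2331) = +0.196337 -1.479228 +1.485958 -0.248786 = -0.045719
|D^4_{1,1}|² = |d^4_{1,1}(β)|² = (-0.045719)² = 0.002090 (the z-rotation phases have unit modulus)

P=0.0021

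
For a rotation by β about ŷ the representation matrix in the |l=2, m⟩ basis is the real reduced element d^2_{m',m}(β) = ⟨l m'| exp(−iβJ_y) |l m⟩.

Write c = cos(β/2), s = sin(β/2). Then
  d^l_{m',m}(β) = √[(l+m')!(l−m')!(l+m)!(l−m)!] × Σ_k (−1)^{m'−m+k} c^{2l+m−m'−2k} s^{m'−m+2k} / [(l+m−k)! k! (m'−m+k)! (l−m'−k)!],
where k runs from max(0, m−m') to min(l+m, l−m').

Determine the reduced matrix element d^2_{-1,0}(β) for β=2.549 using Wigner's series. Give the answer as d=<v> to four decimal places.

d=-0.5674

d^2_{-1,0}(β=2.549) via Wigner's sum:
c=cos(2.549/2)=0.291980, s=sin(2.549/2)=0.956424; N=√[1·6·2·2]=4.898979
k∈{1,2} keeps every argument non-negative
  k=1: (−1)^0·4.8990/(2)·0.2920^3·0.9564^1 = +0.058316
  k=2: (−1)^1·4.8990/(2)·0.2920^1·0.9564^3 = -0.625721
d^2_{-1,0}(2.549) = +0.058316 -0.625721 = -0.567405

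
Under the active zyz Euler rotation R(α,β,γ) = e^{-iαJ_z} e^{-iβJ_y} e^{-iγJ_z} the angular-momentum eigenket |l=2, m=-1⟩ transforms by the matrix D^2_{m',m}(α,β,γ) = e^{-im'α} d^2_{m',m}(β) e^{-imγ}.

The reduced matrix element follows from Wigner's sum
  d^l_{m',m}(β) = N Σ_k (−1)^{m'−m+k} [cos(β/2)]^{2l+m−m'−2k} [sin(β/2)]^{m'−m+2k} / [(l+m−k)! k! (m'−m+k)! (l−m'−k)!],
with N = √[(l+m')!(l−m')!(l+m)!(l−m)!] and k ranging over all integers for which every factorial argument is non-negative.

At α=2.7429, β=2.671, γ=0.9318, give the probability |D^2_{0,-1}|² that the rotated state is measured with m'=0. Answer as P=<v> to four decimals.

Split into d^2_{0,-1}(β=2.671) × two z-phases.
Half-angle: c=0.233131, s=0.972445. N=√(2·2·1·6)=4.898979
k: max(0,(-1)−(0))=0 … min(2+(-1),2−(0))=1
  k=0: (−1)^1·4.8990/(2)·0.2331^3·0.9724^1 = -0.030182
  k=1: (−1)^2·4.8990/(2)·0.2331^1·0.9724^3 = +0.525136
d^2_{0,-1}(2.671) = -0.030182 +0.525136 = +0.494954
|D^2_{0,-1}|² = |d^2_{0,-1}(β)|² = (+0.494954)² = 0.244980 (the z-rotation phases have unit modulus)

P=0.2450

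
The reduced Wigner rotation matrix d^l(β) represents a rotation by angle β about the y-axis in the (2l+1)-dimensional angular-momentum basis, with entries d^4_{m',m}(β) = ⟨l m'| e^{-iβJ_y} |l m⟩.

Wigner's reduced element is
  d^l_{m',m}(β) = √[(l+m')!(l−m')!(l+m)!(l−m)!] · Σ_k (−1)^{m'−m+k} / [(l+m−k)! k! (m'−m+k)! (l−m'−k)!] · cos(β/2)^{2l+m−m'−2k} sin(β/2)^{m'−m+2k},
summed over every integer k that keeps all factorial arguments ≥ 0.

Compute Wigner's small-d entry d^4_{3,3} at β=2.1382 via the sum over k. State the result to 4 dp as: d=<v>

d^4_{3,3}(β=2.1382) via Wigner's sum:
With c≡cos(β/2)=0.480914 and s≡sin(β/2)=0.876768, N=[5040·1·5040·1]^{1/2}=5040.000000
k: max(0,(3)−(3))=0 … min(4+(3),4−(3))=1
  k=0: (−1)^0·5040.0000/(5040)·0.4809^8·0.8768^0 = +0.002861
  k=1: (−1)^1·5040.0000/(720)·0.4809^6·0.8768^2 = -0.066569
d^4_{3,3}(2.1382) = +0.002861 -0.066569 = -0.063707

d=-0.0637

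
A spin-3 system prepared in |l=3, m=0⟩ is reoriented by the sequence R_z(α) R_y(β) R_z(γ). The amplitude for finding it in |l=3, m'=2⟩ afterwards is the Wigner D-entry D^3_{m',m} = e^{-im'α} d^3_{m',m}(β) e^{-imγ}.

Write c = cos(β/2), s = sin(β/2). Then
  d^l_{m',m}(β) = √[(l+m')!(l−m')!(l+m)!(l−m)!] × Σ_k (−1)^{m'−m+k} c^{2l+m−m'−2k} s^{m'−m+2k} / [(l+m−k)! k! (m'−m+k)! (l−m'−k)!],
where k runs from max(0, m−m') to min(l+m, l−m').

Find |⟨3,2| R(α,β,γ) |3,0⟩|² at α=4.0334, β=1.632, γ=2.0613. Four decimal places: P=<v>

First d^3_{2,0}(β=1.632), then the phase factors e^{-i(2)α} and e^{-i(0)γ}:
Half-angle: c=0.685140, s=0.728411. N=√(120·1·6·6)=65.726707
k∈{0,1} keeps every argument non-negative
  k=0: (−1)^2·65.7267/(12)·0.6851^4·0.7284^2 = +0.640371
  k=1: (−1)^3·65.7267/(12)·0.6851^2·0.7284^4 = -0.723812
d^3_{2,0}(1.632) = +0.640371 -0.723812 = -0.083441
|D^3_{2,0}|² = |d^3_{2,0}(β)|² = (-0.083441)² = 0.006962 (the z-rotation phases have unit modulus)

P=0.0070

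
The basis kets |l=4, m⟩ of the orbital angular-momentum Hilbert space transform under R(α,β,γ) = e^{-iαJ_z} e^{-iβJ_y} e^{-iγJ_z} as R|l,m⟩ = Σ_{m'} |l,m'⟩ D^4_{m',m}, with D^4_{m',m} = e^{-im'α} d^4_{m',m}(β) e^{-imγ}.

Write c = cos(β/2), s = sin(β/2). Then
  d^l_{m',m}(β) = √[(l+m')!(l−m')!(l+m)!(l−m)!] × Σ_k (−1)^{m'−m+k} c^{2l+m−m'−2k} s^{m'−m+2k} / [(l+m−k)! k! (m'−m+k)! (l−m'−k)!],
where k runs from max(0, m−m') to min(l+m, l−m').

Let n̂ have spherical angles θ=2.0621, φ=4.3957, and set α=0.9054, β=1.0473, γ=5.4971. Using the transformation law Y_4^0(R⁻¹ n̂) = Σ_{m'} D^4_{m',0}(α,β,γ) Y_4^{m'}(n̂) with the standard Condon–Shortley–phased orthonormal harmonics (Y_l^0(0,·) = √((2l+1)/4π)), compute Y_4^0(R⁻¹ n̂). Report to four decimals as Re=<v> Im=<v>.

Need the full column D^4_{m',0} for m'=−4..4 at α=0.9054, β=1.0473, γ=5.4971.
cos(β/2)=0.866000, sin(β/2)=0.500044
d^4_{-4,0}: single k=4 term ⇒ +0.294208;  D = -0.260960-0.135861i
d^4_{-3,0}: k∈[3..4] ⇒ +0.720574 -0.240248 = +0.480326;  D = -0.437518+0.198220i
d^4_{-2,0}: k∈[2..4] ⇒ +1.000564 -0.889601 +0.111226 = +0.222190;  D = -0.052816+0.215821i
d^4_{-1,0}: k∈[1..4] ⇒ +0.816861 -1.634108 +0.544832 -0.030276 = -0.302691;  D = -0.186873-0.238119i
d^4_{0,0}: k∈[0..4] ⇒ +0.316331 -1.687500 +1.265924 -0.187589 +0.003909 = -0.288924;  D = -0.288924+0.000000i
d^4_{1,0}: k∈[0..3] ⇒ -0.816861 +1.634108 -0.544832 +0.030276 = +0.302691;  D = +0.186873-0.238119i
d^4_{2,0}: k∈[0..2] ⇒ +1.000564 -0.889601 +0.111226 = +0.222190;  D = -0.052816-0.215821i
d^4_{3,0}: k∈[0..1] ⇒ -0.720574 +0.240248 = -0.480326;  D = +0.437518+0.198220i
d^4_{4,0}: single k=0 term ⇒ +0.294208;  D = -0.260960+0.135861i
Y_4^{m'}(θ=2.0621,φ=4.3957) and Σ D·Y over m':
  (-0.2610-0.1359i)·(+0.0801+0.2552i)  (-0.4375+0.1982i)·(-0.3293+0.2354i)  (-0.0528+0.2158i)·(-0.1170-0.0859i)  (-0.1869-0.2381i)·(-0.0884+0.2697i)  (-0.2889+0.0000i)·(-0.2056+0.0000i)  (+0.1869-0.2381i)·(+0.0884+0.2697i)  (-0.0528-0.2158i)·(-0.1170+0.0859i)  (+0.4375+0.1982i)·(+0.3293+0.2354i)  (-0.2610+0.1359i)·(+0.0801-0.2552i)
Y_4^0(R⁻¹ n̂) = +0.492616+0.000000i

Re=0.4926 Im=0.0000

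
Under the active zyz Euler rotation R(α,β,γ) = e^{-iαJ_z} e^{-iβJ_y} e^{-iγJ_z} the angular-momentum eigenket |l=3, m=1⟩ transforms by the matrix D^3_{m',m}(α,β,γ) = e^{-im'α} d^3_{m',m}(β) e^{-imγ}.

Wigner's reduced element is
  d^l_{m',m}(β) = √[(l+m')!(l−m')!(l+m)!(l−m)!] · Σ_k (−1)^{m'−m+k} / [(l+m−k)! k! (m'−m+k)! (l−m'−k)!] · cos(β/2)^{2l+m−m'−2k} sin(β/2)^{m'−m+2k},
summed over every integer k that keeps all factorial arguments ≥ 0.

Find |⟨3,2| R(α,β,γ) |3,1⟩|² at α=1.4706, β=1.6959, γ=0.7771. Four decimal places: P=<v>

Split into d^3_{2,1}(β=1.6959) × two z-phases.
With c≡cos(β/2)=0.661522 and s≡sin(β/2)=0.749926, N=[120·1·24·2]^{1/2}=75.894664
The bounds max(0,m−m')=0 and min(l+m,l−m')=1 give 2 terms
  k=0: (−1)^1·75.8947/(24)·0.6615^5·0.7499^1 = -0.300427
  k=1: (−1)^2·75.8947/(12)·0.6615^3·0.7499^3 = +0.772178
d^3_{2,1}(1.6959) = -0.300427 +0.772178 = +0.471751
|D^3_{2,1}|² = |d^3_{2,1}(β)|² = (+0.471751)² = 0.222549 (the z-rotation phases have unit modulus)

P=0.2225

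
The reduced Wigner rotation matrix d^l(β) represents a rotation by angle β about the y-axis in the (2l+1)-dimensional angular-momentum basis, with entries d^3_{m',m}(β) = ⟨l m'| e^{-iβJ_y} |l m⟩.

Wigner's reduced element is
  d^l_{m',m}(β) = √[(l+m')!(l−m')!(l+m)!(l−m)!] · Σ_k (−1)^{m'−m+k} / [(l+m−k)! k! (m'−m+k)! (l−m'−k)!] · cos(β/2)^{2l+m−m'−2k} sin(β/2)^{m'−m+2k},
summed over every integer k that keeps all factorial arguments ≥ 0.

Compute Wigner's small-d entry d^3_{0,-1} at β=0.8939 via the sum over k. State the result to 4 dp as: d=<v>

d^3_{0,-1}(β=0.8939) via Wigner's sum:
Half-angle: c=0.901770, s=0.432217. N=√(6·6·2·24)=41.569219
The bounds max(0,m−m')=0 and min(l+m,l−m')=2 give 3 terms
  k=0: (−1)^1·41.5692/(12)·0.9018^5·0.4322^1 = -0.892833
  k=1: (−1)^2·41.5692/(4)·0.9018^3·0.4322^3 = +0.615325
  k=2: (−1)^3·41.5692/(12)·0.9018^1·0.4322^5 = -0.047119
d^3_{0,-1}(0.8939) = -0.892833 +0.615325 -0.047119 = -0.324627

d=-0.3246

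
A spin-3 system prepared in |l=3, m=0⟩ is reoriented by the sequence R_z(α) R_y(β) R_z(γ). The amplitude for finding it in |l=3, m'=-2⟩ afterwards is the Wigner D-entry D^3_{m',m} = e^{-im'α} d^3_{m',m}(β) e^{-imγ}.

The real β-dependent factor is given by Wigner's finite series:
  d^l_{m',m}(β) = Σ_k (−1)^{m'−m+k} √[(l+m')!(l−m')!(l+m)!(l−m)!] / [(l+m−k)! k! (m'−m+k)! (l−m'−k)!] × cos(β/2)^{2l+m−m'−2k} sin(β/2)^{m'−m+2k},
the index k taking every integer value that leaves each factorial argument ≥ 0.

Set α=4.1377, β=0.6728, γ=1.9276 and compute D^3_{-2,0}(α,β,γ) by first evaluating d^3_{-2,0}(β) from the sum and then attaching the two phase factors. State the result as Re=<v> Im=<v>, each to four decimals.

Split into d^3_{-2,0}(β=0.6728) × two z-phases.
c=cos(0.6728/2)=0.943949, s=sin(0.6728/2)=0.330091; N=√[1·120·6·6]=65.726707
k∈{2,3} keeps every argument non-negative
  k=2: (−1)^0·65.7267/(12)·0.9439^4·0.3301^2 = +0.473830
  k=3: (−1)^1·65.7267/(12)·0.9439^2·0.3301^4 = -0.057942
d^3_{-2,0}(0.6728) = +0.473830 -0.057942 = +0.415888
Phases: e^{-i·(-2)·4.1377}=-0.409055+0.912510i, e^{-i·(0)·1.9276}=+1.000000+0.000000i ⇒ D=-0.170121+0.379502i

Re=-0.1701 Im=0.3795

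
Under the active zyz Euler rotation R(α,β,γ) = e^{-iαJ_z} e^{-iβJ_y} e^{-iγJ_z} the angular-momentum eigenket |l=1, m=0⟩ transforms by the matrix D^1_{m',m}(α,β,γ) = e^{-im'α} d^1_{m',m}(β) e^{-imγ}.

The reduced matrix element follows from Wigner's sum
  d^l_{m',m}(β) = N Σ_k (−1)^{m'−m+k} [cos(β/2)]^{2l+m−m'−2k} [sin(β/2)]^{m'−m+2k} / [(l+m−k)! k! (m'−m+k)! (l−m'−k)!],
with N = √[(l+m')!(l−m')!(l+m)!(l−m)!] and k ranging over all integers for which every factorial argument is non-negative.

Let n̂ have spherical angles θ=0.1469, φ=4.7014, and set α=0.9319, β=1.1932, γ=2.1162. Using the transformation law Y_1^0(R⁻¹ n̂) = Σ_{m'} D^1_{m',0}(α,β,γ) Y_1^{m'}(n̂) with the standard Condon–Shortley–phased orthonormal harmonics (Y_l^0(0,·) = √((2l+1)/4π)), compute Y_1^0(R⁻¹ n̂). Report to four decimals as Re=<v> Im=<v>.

Need the full column D^1_{m',0} for m'=−1..1 at α=0.9319, β=1.1932, γ=2.1162.
cos(β/2)=0.827251, sin(β/2)=0.561833
d^1_{-1,0}: single k=1 term ⇒ +0.657294;  D = +0.391951+0.527645i
d^1_{0,0}: k∈[0..1] ⇒ +0.684344 -0.315656 = +0.368687;  D = +0.368687+0.000000i
d^1_{1,0}: single k=0 term ⇒ -0.657294;  D = -0.391951+0.527645i
Y_1^{m'}(θ=0.1469,φ=4.7014) and Σ D·Y over m':
  (+0.3920+0.5276i)·(-0.0006+0.0506i)  (+0.3687+0.0000i)·(+0.4833+0.0000i)  (-0.3920+0.5276i)·(+0.0006+0.0506i)
Y_1^0(R⁻¹ n̂) = +0.124402+0.000000i

Re=0.1244 Im=0.0000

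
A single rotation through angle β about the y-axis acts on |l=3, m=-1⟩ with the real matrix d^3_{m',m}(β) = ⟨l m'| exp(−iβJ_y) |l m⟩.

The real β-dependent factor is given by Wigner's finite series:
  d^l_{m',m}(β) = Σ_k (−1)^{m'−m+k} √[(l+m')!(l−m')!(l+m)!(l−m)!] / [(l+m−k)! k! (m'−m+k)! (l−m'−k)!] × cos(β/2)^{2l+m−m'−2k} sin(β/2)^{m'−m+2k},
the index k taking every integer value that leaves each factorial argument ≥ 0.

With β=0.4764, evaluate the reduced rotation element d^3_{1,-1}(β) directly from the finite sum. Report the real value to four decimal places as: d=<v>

d^3_{1,-1}(β=0.4764) via Wigner's sum:
c=cos(0.4764/2)=0.971764, s=sin(0.4764/2)=0.235954; N=√[24·2·2·24]=48.000000
Admissible k: 0..2 (factorial args all ≥0)
  k=0: (−1)^2·48.0000/(8)·0.9718^4·0.2360^2 = +0.297885
  k=1: (−1)^3·48.0000/(6)·0.9718^2·0.2360^4 = -0.023416
  k=2: (−1)^4·48.0000/(48)·0.9718^0·0.2360^6 = +0.000173
d^3_{1,-1}(0.4764) = +0.297885 -0.023416 +0.000173 = +0.274641

d=0.2746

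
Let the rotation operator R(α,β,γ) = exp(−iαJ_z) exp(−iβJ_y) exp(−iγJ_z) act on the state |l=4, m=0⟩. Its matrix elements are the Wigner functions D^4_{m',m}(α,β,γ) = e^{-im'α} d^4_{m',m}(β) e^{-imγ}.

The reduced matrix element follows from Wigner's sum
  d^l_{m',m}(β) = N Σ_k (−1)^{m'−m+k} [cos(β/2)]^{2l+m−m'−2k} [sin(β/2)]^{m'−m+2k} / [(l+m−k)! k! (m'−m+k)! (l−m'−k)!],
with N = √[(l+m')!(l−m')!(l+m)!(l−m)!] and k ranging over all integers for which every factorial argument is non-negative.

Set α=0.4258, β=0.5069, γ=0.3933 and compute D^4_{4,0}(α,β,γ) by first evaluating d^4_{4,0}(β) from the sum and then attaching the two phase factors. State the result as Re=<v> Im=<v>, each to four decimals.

D^4_{4,0}(0.4258,0.5069,0.3933) = e^{-i·4·0.4258}·d^4_{4,0}(0.5069)·e^{-i·0·0.3933}. Compute d first:
c=cos(0.5069/2)=0.968053, s=sin(0.5069/2)=0.250745; N=√[40320·1·24·24]=4819.161753
The bounds max(0,m−m')=0 and min(l+m,l−m')=0 give 1 term
  k=0: (−1)^4·4819.1618/(576)·0.9681^4·0.2507^4 = +0.029045
d^4_{4,0}(0.5069) = +0.029045
Attach z-rotation phases: D = e^{-i(4)(0.4258)}·(+0.029045)·e^{-i(0)(0.3933)} = -0.003834-0.028791i

Re=-0.0038 Im=-0.0288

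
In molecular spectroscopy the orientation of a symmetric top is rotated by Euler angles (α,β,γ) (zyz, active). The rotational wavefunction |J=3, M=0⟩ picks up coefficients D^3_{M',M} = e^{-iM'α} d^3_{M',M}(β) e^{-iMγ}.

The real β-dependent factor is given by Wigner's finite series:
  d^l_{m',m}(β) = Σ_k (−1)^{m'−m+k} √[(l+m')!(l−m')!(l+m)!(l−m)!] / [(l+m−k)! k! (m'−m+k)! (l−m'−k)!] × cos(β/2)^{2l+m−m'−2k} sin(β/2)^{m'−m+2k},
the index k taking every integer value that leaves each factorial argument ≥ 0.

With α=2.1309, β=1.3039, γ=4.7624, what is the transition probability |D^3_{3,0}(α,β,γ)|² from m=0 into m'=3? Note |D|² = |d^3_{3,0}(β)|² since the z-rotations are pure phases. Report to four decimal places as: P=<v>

P=0.2517

Split into d^3_{3,0}(β=1.3039) × two z-phases.
c=cos(1.3039/2)=0.794902, s=sin(1.3039/2)=0.606738; N=√[720·1·6·6]=160.996894
Admissible k: 0..0 (factorial args all ≥0)
  k=0: (−1)^3·160.9969/(36)·0.7949^3·0.6067^3 = -0.501717
d^3_{3,0}(1.3039) = -0.501717
|D^3_{3,0}|² = |d^3_{3,0}(β)|² = (-0.501717)² = 0.251720 (the z-rotation phases have unit modulus)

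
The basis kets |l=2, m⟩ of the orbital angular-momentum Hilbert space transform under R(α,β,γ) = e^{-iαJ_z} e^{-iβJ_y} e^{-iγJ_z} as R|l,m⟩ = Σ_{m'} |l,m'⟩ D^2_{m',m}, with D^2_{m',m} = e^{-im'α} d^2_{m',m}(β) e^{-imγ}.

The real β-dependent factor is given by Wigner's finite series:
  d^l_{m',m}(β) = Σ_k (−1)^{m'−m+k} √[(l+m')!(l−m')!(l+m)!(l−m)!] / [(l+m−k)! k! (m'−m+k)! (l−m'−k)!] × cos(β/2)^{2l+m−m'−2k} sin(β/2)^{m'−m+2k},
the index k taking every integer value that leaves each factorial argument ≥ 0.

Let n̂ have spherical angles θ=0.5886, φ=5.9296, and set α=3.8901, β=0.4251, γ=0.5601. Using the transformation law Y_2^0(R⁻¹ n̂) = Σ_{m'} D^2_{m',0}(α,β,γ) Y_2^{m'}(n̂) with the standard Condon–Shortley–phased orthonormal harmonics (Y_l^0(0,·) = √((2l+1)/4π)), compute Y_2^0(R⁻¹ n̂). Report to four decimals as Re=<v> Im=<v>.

Re=0.0896 Im=0.0000

Need the full column D^2_{m',0} for m'=−2..2 at α=3.8901, β=0.4251, γ=0.5601.
cos(β/2)=0.977496, sin(β/2)=0.210953
d^2_{-2,0}: single k=2 term ⇒ +0.104154;  D = +0.007678+0.103871i
d^2_{-1,0}: k∈[1..2] ⇒ +0.482622 -0.022478 = +0.460144;  D = -0.337150-0.313149i
d^2_{0,0}: k∈[0..2] ⇒ +0.912978 -0.170084 +0.001980 = +0.744875;  D = +0.744875+0.000000i
d^2_{1,0}: k∈[0..1] ⇒ -0.482622 +0.022478 = -0.460144;  D = +0.337150-0.313149i
d^2_{2,0}: single k=0 term ⇒ +0.104154;  D = +0.007678-0.103871i
Y_2^{m'}(θ=0.5886,φ=5.9296) and Σ D·Y over m':
  (+0.0077+0.1039i)·(+0.0905+0.0774i)  (-0.3372-0.3131i)·(+0.3347+0.1235i)  (+0.7449+0.0000i)·(+0.3391+0.0000i)  (+0.3372-0.3131i)·(-0.3347+0.1235i)  (+0.0077-0.1039i)·(+0.0905-0.0774i)
Y_2^0(R⁻¹ n̂) = +0.089626-0.000000i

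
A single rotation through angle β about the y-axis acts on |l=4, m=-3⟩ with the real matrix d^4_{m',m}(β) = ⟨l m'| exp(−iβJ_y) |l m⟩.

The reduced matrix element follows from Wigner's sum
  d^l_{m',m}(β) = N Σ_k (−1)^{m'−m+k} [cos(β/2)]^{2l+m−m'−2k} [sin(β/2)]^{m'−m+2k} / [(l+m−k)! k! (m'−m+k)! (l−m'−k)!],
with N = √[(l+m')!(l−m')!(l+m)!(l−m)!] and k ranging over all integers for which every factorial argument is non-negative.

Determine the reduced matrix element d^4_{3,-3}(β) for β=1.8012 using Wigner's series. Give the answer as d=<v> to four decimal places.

d^4_{3,-3}(β=1.8012) via Wigner's sum:
c=cos(1.8012/2)=0.621140, s=sin(1.8012/2)=0.783700; N=√[5040·1·1·5040]=5040.000000
k: max(0,(-3)−(3))=0 … min(4+(-3),4−(3))=1
  k=0: (−1)^6·5040.0000/(720)·0.6211^2·0.7837^6 = +0.625713
  k=1: (−1)^7·5040.0000/(5040)·0.6211^0·0.7837^8 = -0.142298
d^4_{3,-3}(1.8012) = +0.625713 -0.142298 = +0.483415

d=0.4834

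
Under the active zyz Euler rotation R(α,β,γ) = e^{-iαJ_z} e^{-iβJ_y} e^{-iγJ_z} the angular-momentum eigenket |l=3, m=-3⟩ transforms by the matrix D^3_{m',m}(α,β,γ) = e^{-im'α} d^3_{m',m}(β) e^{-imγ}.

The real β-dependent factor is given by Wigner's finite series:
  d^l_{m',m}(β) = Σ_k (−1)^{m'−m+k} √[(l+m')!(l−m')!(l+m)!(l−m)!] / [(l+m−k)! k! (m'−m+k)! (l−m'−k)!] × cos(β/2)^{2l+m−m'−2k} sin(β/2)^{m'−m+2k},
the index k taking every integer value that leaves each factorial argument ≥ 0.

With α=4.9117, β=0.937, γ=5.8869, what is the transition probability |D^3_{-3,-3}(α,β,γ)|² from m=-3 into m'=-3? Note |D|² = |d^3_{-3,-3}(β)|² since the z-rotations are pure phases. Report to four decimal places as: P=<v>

P=0.2546

First d^3_{-3,-3}(β=0.937), then the phase factors e^{-i(-3)α} and e^{-i(-3)γ}:
c=cos(0.937/2)=0.892247, s=sin(0.937/2)=0.451548; N=√[1·720·1·720]=720.000000
k: max(0,(-3)−(-3))=0 … min(3+(-3),3−(-3))=0
  k=0: (−1)^0·720.0000/(720)·0.8922^6·0.4515^0 = +0.504556
d^3_{-3,-3}(0.937) = +0.504556
|D^3_{-3,-3}|² = |d^3_{-3,-3}(β)|² = (+0.504556)² = 0.254577 (the z-rotation phases have unit modulus)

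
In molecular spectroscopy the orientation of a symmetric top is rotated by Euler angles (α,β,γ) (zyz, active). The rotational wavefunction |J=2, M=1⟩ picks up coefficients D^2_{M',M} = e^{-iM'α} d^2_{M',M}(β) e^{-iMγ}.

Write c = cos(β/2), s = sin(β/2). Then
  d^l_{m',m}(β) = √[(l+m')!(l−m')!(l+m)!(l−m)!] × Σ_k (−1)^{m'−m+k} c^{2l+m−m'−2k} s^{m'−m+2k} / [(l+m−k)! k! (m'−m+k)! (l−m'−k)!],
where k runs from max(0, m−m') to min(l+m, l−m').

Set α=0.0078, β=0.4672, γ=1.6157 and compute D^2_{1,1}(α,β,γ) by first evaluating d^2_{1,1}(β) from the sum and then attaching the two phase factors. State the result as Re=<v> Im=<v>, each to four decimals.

Re=-0.0392 Im=-0.7425

First d^2_{1,1}(β=0.4672), then the phase factors e^{-i(1)α} and e^{-i(1)γ}:
c=cos(0.4672/2)=0.972839, s=sin(0.4672/2)=0.231481; N=√[6·1·6·1]=6.000000
k: max(0,(1)−(1))=0 … min(2+(1),2−(1))=1
  k=0: (−1)^0·6.0000/(6)·0.9728^4·0.2315^0 = +0.895704
  k=1: (−1)^1·6.0000/(2)·0.9728^2·0.2315^2 = -0.152137
d^2_{1,1}(0.4672) = +0.895704 -0.152137 = +0.743567
Phases: e^{-i·(1)·0.0078}=+0.999970-0.007800i, e^{-i·(1)·1.6157}=-0.044889-0.998992i ⇒ D=-0.039171-0.742535i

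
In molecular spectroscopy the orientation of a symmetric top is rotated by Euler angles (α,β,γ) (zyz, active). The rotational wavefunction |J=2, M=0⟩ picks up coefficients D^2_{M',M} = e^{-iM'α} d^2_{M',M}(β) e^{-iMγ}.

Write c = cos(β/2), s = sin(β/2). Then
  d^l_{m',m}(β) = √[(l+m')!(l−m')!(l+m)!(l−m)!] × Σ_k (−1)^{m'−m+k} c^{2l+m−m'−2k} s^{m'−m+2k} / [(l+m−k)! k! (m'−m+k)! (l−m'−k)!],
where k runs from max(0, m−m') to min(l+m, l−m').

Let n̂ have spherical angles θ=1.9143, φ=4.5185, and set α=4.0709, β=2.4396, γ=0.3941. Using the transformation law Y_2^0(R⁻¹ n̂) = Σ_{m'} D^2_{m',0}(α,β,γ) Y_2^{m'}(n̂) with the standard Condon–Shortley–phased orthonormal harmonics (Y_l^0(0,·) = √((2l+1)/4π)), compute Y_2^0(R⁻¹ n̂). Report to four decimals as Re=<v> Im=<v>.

Re=0.2982 Im=0.0000

Need the full column D^2_{m',0} for m'=−2..2 at α=4.0709, β=2.4396, γ=0.3941.
cos(β/2)=0.343834, sin(β/2)=0.939031
d^2_{-2,0}: single k=2 term ⇒ +0.255348;  D = -0.072483+0.244844i
d^2_{-1,0}: k∈[1..2] ⇒ +0.093498 -0.697370 = -0.603872;  D = +0.361351+0.483826i
d^2_{0,0}: k∈[0..2] ⇒ +0.013976 -0.416981 +0.777533 = +0.374529;  D = +0.374529+0.000000i
d^2_{1,0}: k∈[0..1] ⇒ -0.093498 +0.697370 = +0.603872;  D = -0.361351+0.483826i
d^2_{2,0}: single k=0 term ⇒ +0.255348;  D = -0.072483-0.244844i
Y_2^{m'}(θ=1.9143,φ=4.5185) and Σ D·Y over m':
  (-0.0725+0.2448i)·(-0.3170-0.1295i)  (+0.3614+0.4838i)·(+0.0472-0.2404i)  (+0.3745+0.0000i)·(-0.2081+0.0000i)  (-0.3614+0.4838i)·(-0.0472-0.2404i)  (-0.0725-0.2448i)·(-0.3170+0.1295i)
Y_2^0(R⁻¹ n̂) = +0.298175+0.000000i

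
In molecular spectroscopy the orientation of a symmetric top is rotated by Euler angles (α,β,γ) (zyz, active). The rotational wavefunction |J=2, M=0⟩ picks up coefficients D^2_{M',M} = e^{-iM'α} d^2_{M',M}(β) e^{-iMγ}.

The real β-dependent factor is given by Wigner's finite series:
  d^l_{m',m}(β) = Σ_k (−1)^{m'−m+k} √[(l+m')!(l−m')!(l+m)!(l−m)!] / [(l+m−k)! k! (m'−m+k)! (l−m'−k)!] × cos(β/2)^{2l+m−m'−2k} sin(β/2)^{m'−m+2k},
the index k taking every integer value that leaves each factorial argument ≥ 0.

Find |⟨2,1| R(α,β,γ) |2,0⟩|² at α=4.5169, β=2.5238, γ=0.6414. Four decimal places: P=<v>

First d^2_{1,0}(β=2.5238), then the phase factors e^{-i(1)α} and e^{-i(0)γ}:
c=cos(2.5238/2)=0.304007, s=sin(2.5238/2)=0.952670; N=√[6·1·2·2]=4.898979
Admissible k: 0..1 (factorial args all ≥0)
  k=0: (−1)^1·4.8990/(2)·0.3040^3·0.9527^1 = -0.065565
  k=1: (−1)^2·4.8990/(2)·0.3040^1·0.9527^3 = +0.643853
d^2_{1,0}(2.5238) = -0.065565 +0.643853 = +0.578288
|D^2_{1,0}|² = |d^2_{1,0}(β)|² = (+0.578288)² = 0.334417 (the z-rotation phases have unit modulus)

P=0.3344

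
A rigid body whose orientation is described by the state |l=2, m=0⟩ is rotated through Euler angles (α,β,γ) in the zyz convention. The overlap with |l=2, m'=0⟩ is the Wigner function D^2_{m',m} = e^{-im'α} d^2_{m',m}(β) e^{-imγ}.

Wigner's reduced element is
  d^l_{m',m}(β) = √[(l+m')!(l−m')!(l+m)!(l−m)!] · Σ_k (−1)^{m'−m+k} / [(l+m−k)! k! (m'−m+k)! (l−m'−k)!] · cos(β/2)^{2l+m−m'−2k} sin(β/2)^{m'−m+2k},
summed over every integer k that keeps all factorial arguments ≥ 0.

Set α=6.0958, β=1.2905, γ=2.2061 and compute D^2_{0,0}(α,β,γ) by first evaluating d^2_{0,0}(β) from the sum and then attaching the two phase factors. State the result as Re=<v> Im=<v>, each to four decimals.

D^2_{0,0}(6.0958,1.2905,2.2061) = e^{-i·0·6.0958}·d^2_{0,0}(1.2905)·e^{-i·0·2.2061}. Compute d first:
With c≡cos(β/2)=0.798949 and s≡sin(β/2)=0.601398, N=[2·2·2·2]^{1/2}=4.000000
k: max(0,(0)−(0))=0 … min(2+(0),2−(0))=2
  k=0: (−1)^0·4.0000/(4)·0.7989^4·0.6014^0 = +0.407453
  k=1: (−1)^1·4.0000/(1)·0.7989^2·0.6014^2 = -0.923470
  k=2: (−1)^2·4.0000/(4)·0.7989^0·0.6014^4 = +0.130812
d^2_{0,0}(1.2905) = +0.407453 -0.923470 +0.130812 = -0.385205
Phases: e^{-i·(0)·6.0958}=+1.000000+0.000000i, e^{-i·(0)·2.2061}=+1.000000+0.000000i ⇒ D=-0.385205+0.000000i

Re=-0.3852 Im=0.0000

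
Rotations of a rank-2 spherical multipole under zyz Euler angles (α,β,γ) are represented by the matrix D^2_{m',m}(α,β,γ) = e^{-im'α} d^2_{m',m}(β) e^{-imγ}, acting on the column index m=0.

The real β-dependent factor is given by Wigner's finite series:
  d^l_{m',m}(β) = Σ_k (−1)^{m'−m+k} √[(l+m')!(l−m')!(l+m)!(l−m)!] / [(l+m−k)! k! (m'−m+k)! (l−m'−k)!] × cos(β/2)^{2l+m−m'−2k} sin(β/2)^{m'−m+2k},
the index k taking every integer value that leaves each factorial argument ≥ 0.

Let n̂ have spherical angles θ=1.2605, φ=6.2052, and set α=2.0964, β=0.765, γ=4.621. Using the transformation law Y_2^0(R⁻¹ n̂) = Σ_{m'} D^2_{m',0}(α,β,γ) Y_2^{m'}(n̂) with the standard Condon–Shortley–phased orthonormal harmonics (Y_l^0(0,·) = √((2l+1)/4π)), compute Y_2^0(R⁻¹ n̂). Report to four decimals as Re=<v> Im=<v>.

Need the full column D^2_{m',0} for m'=−2..2 at α=2.0964, β=0.765, γ=4.621.
cos(β/2)=0.927734, sin(β/2)=0.373241
d^2_{-2,0}: single k=2 term ⇒ +0.293698;  D = -0.145828-0.254937i
d^2_{-1,0}: k∈[1..2] ⇒ +0.730022 -0.118159 = +0.611863;  D = -0.306993+0.529274i
d^2_{0,0}: k∈[0..2] ⇒ +0.740789 -0.479607 +0.019407 = +0.280589;  D = +0.280589+0.000000i
d^2_{1,0}: k∈[0..1] ⇒ -0.730022 +0.118159 = -0.611863;  D = +0.306993+0.529274i
d^2_{2,0}: single k=0 term ⇒ +0.293698;  D = -0.145828+0.254937i
Y_2^{m'}(θ=1.2605,φ=6.2052) and Σ D·Y over m':
  (-0.1458-0.2549i)·(+0.3460+0.0544i)  (-0.3070+0.5293i)·(+0.2239+0.0175i)  (+0.2806+0.0000i)·(-0.2272+0.0000i)  (+0.3070+0.5293i)·(-0.2239+0.0175i)  (-0.1458+0.2549i)·(+0.3460-0.0544i)
Y_2^0(R⁻¹ n̂) = -0.292939+0.000000i

Re=-0.2929 Im=0.0000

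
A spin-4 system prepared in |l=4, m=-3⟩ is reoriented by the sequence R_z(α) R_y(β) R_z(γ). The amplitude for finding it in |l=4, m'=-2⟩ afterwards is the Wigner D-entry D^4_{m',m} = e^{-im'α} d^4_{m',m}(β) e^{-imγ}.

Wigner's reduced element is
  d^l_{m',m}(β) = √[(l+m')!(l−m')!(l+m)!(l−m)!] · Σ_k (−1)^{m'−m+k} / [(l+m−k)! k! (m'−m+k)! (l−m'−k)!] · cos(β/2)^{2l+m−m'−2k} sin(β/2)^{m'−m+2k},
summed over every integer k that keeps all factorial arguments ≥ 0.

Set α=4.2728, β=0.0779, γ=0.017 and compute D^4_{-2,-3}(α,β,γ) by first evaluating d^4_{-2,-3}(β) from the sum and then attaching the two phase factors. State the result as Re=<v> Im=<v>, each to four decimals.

D^4_{-2,-3}(4.2728,0.0779,0.017) = e^{-i·-2·4.2728}·d^4_{-2,-3}(0.0779)·e^{-i·-3·0.017}. Compute d first:
Half-angle: c=0.999242, s=0.038940. N=√(2·720·1·5040)=2693.993318
Admissible k: 0..1 (factorial args all ≥0)
  k=0: (−1)^1·2693.9933/(720)·0.9992^7·0.0389^1 = -0.144929
  k=1: (−1)^2·2693.9933/(240)·0.9992^5·0.0389^3 = +0.000660
d^4_{-2,-3}(0.0779) = -0.144929 +0.000660 = -0.144269
Attach z-rotation phases: D = e^{-i(-2)(4.2728)}·(-0.144269)·e^{-i(-3)(0.017)} = +0.097557-0.106283i

Re=0.0976 Im=-0.1063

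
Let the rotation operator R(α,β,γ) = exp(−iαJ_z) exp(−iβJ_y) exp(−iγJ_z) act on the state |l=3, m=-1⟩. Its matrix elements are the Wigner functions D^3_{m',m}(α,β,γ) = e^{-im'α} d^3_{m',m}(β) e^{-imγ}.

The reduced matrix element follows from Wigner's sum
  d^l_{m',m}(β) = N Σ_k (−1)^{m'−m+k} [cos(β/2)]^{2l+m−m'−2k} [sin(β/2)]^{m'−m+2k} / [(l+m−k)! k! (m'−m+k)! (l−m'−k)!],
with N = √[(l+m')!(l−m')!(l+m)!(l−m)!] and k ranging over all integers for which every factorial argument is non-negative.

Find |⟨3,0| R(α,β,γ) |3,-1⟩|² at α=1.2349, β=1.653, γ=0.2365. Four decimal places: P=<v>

First d^3_{0,-1}(β=1.653), then the phase factors e^{-i(0)α} and e^{-i(-1)γ}:
c=cos(1.653/2)=0.677454, s=sin(1.653/2)=0.735565; N=√[6·6·2·24]=41.569219
k∈{0,1,2} keeps every argument non-negative
  k=0: (−1)^1·41.5692/(12)·0.6775^5·0.7356^1 = -0.363590
  k=1: (−1)^2·41.5692/(4)·0.6775^3·0.7356^3 = +1.285923
  k=2: (−1)^3·41.5692/(12)·0.6775^1·0.7356^5 = -0.505330
d^3_{0,-1}(1.653) = -0.363590 +1.285923 -0.505330 = +0.417002
|D^3_{0,-1}|² = |d^3_{0,-1}(β)|² = (+0.417002)² = 0.173891 (the z-rotation phases have unit modulus)

P=0.1739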